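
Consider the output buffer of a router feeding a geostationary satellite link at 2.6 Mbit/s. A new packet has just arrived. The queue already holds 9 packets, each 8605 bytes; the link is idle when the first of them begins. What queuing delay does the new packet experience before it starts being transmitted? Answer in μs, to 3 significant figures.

238000 μs

Each queued packet: L/R = 68840/2600000 = 26476.9 μs.
9 queued → 238292 μs.
Queuing delay = 238000 μs.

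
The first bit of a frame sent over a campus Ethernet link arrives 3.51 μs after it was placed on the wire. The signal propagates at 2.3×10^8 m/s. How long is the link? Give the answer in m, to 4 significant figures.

d = s × t_prop = 2.3e+08 × 3.51e-06 = 807.3 m.

807.3 m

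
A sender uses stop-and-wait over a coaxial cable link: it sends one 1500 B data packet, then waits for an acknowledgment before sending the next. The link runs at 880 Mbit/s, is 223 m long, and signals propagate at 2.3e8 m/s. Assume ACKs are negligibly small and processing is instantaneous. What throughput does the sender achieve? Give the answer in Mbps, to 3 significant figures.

t_tx = L/R = 12000/880000000 = 1.36364e-05 s.
t_prop = 223/2.3e+08 = 9.69565e-07 s; RTT = 1.93913e-06 s.
Cycle = t_tx + RTT = 1.55755e-05 s.
Throughput = L / cycle = 12000 / 1.55755e-05 = 770 Mbps.

770 Mbps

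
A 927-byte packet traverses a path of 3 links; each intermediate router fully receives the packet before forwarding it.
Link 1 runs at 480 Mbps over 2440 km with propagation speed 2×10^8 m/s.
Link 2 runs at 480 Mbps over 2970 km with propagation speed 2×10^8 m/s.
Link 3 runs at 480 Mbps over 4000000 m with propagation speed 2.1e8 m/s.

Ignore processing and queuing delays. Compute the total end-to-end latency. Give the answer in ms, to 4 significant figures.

46.14 ms

L = 927 × 8 = 7416 bits.
Transmission delay per hop = L/R = 7416/480000000 = 0.01545 ms; 3 hops → 0.04635 ms.
Propagation delays (d/s per hop): 12.2, 14.85, 19.0476 ms; sum = 46.0976 ms.
End-to-end = 46.14 ms.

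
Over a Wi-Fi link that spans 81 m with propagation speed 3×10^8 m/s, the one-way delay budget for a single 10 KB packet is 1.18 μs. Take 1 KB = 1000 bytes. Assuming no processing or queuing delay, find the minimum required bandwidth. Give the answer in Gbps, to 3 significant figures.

87.9 Gbps

L = 80000 bits.
Propagation delay = 81 / 300000000 = 0.27 μs.
Transmission budget = 1.18 − 0.27 = 0.91 μs.
R ≥ L / t_tx = 80000 bits / 9.1e-07 s = 87.9 Gbps.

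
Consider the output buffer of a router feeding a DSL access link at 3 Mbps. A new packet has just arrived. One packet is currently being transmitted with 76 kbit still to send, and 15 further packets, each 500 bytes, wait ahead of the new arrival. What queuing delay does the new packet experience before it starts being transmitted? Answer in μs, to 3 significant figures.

45300 μs

Each queued packet: L/R = 4000/3000000 = 1333.33 μs.
15 queued → 20000 μs.
Plus remaining 76000 bits of current packet: 25333.3 μs.
Queuing delay = 45300 μs.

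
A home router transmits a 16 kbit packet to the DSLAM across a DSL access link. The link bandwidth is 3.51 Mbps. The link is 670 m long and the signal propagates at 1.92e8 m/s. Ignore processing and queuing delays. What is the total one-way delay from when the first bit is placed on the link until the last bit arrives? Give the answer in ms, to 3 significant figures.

L = 16000 bits.
Transmission delay = L/R = 16000 / 3510000 = 4.5584 ms.
Propagation delay = d/s = 670 m / 192000000 m/s = 0.00348958 ms.
Total = 4.56 ms.

4.56 ms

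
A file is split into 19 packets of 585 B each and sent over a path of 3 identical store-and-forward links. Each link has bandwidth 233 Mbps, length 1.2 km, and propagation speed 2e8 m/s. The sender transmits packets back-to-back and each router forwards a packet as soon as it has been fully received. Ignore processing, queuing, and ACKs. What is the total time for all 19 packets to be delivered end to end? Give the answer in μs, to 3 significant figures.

Per-hop transmission t_tx = L/R = 4680/233000000 = 20.0858 μs.
Per-hop propagation t_prop = 1200/200000000 = 6 μs.
Pipeline fill: first packet needs 3·t_tx to clear all hops; remaining 18 packets each add one t_tx.
Total = (3+19-1)·t_tx + 3·t_prop = 21·20.0858 + 3·6 = 440 μs.

440 μs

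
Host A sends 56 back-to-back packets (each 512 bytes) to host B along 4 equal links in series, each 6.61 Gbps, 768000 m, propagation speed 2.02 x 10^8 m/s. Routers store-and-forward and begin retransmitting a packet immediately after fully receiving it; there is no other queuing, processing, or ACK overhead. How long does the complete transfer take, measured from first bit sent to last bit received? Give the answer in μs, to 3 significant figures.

Per-hop transmission t_tx = L/R = 4096/6610000000 = 0.619667 μs.
Per-hop propagation t_prop = 768000/202000000 = 3801.98 μs.
Pipeline fill: first packet needs 4·t_tx to clear all hops; remaining 55 packets each add one t_tx.
Total = (4+56-1)·t_tx + 4·t_prop = 59·0.619667 + 4·3801.98 = 15200 μs.

15200 μs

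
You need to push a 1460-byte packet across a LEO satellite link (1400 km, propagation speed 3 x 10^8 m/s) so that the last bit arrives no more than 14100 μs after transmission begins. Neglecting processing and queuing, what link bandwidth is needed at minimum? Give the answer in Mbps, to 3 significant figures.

L = 11680 bits.
Propagation delay = 1400000 / 300000000 = 4666.67 μs.
Transmission budget = 14100 − 4666.67 = 9433.33 μs.
R ≥ L / t_tx = 11680 bits / 0.00943333 s = 1.24 Mbps.

1.24 Mbps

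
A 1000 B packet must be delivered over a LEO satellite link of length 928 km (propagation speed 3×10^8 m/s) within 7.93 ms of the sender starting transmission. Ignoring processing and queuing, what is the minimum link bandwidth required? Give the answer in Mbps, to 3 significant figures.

L = 8000 bits.
Propagation delay = 928000 / 300000000 = 3.09333 ms.
Transmission budget = 7.93 − 3.09333 = 4.83667 ms.
R ≥ L / t_tx = 8000 bits / 0.00483667 s = 1.65 Mbps.

1.65 Mbps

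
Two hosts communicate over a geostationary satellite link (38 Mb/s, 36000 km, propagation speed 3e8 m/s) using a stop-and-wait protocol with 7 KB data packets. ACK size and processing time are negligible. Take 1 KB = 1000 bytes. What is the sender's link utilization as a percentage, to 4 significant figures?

t_tx = L/R = 56000/38000000 = 0.00147368 s.
t_prop = 36000000/300000000 = 0.12 s; RTT = 0.24 s.
Cycle = t_tx + RTT = 0.241474 s.
Utilization = t_tx / cycle = 0.00147368/0.241474 = 0.6103 %.

0.6103 %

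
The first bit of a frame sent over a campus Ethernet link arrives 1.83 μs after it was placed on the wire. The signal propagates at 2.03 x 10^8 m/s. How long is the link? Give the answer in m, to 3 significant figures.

371 m

d = s × t_prop = 2.03e+08 × 1.83e-06 = 371 m.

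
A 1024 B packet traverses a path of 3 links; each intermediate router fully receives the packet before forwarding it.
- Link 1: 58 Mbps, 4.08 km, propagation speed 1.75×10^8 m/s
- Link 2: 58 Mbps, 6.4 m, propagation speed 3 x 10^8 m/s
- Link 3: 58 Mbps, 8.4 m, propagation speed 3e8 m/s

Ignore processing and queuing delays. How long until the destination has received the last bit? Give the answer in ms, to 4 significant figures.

0.4471 ms

L = 1024 × 8 = 8192 bits.
Transmission delay per hop = L/R = 8192/58000000 = 0.141241 ms; 3 hops → 0.423724 ms.
Propagation delays (d/s per hop): 0.0233143, 2.13333e-05, 2.8e-05 ms; sum = 0.0233636 ms.
End-to-end = 0.4471 ms.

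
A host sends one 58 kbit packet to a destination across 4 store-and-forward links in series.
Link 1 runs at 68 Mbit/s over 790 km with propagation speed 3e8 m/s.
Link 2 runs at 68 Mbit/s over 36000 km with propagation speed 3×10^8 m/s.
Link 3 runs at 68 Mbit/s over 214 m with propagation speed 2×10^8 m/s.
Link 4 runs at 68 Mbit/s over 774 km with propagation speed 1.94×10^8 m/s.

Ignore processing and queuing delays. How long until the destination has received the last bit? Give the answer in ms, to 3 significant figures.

L = 58000 bits.
Transmission delay per hop = L/R = 58000/68000000 = 0.852941 ms; 4 hops → 3.41176 ms.
Propagation delays (d/s per hop): 2.63333, 120, 0.00107, 3.98969 ms; sum = 126.624 ms.
End-to-end = 130 ms.

130 ms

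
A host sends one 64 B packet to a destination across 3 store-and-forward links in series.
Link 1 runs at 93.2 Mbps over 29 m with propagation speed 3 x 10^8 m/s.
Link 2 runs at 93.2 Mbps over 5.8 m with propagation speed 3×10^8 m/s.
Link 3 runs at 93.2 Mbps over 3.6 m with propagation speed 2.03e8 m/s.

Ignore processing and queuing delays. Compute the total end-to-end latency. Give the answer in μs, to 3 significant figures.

16.6 μs

L = 64 × 8 = 512 bits.
Transmission delay per hop = L/R = 512/93200000 = 5.49356 μs; 3 hops → 16.4807 μs.
Propagation delays (d/s per hop): 0.0966667, 0.0193333, 0.017734 μs; sum = 0.133734 μs.
End-to-end = 16.6 μs.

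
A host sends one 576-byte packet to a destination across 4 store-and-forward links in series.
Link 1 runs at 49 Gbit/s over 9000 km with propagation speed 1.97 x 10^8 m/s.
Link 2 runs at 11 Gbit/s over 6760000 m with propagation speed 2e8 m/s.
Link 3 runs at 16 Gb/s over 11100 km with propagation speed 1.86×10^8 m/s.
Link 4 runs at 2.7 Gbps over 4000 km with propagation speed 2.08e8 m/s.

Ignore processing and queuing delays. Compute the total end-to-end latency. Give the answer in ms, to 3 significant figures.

L = 576 × 8 = 4608 bits.
Transmission delays (L/R per hop): 9.40408e-05, 0.000418909, 0.000288, 0.00170667 ms; sum = 0.00250762 ms.
Propagation delays (d/s per hop): 45.6853, 33.8, 59.6774, 19.2308 ms; sum = 158.393 ms.
End-to-end = 158 ms.

158 ms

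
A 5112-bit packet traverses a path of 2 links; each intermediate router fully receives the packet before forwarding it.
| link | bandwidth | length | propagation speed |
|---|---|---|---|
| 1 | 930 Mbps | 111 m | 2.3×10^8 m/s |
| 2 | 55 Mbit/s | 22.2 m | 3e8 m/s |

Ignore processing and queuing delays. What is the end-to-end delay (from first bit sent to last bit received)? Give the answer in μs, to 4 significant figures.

99.00 μs

Transmission delays (L/R per hop): 5.49677, 92.9455 μs; sum = 98.4422 μs.
Propagation delays (d/s per hop): 0.482609, 0.074 μs; sum = 0.556609 μs.
End-to-end = 99.00 μs.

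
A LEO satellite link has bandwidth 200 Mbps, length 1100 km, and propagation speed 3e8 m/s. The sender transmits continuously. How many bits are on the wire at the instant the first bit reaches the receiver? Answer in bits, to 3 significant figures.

733000 bits

Propagation delay = 1100000 / 300000000 = 0.00366667 s.
BDP = R × t_prop = 200000000 × 0.00366667 = 733333 bits.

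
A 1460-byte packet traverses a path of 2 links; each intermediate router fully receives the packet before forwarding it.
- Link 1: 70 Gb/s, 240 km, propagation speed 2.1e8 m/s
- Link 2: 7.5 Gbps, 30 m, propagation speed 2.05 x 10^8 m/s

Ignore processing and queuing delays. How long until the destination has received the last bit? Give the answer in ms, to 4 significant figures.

1.145 ms

L = 1460 × 8 = 11680 bits.
Transmission delays (L/R per hop): 0.000166857, 0.00155733 ms; sum = 0.00172419 ms.
Propagation delays (d/s per hop): 1.14286, 0.000146341 ms; sum = 1.143 ms.
End-to-end = 1.145 ms.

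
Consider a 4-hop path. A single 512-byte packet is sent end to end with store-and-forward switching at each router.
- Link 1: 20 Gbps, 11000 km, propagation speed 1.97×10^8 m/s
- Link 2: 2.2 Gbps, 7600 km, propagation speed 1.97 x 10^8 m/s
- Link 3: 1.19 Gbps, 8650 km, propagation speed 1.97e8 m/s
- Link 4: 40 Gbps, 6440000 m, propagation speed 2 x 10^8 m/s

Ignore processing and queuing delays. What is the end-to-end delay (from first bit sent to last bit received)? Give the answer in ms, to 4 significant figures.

L = 512 × 8 = 4096 bits.
Transmission delays (L/R per hop): 0.0002048, 0.00186182, 0.00344202, 0.0001024 ms; sum = 0.00561103 ms.
Propagation delays (d/s per hop): 55.8376, 38.5787, 43.9086, 32.2 ms; sum = 170.525 ms.
End-to-end = 170.5 ms.

170.5 ms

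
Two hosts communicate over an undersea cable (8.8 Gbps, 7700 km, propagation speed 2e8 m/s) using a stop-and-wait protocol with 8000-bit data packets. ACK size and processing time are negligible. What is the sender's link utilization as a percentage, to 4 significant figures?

0.001181 %

t_tx = L/R = 8000/8800000000 = 9.09091e-07 s.
t_prop = 7700000/200000000 = 0.0385 s; RTT = 0.077 s.
Cycle = t_tx + RTT = 0.0770009 s.
Utilization = t_tx / cycle = 9.09091e-07/0.0770009 = 0.001181 %.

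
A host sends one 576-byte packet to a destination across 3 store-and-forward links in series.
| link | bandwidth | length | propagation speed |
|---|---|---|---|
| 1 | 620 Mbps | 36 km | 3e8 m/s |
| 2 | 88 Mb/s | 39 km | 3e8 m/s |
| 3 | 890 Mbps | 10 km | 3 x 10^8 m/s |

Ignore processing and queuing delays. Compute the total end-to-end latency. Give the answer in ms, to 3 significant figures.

0.348 ms

L = 576 × 8 = 4608 bits.
Transmission delays (L/R per hop): 0.00743226, 0.0523636, 0.00517753 ms; sum = 0.0649734 ms.
Propagation delays (d/s per hop): 0.12, 0.13, 0.0333333 ms; sum = 0.283333 ms.
End-to-end = 0.348 ms.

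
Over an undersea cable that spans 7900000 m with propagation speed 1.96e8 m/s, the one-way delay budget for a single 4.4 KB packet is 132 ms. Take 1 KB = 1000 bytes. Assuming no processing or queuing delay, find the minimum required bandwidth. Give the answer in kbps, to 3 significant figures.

L = 35200 bits.
Propagation delay = 7900000 / 196000000 = 40.3061 ms.
Transmission budget = 132 − 40.3061 = 91.6939 ms.
R ≥ L / t_tx = 35200 bits / 0.0916939 s = 384 kbps.

384 kbps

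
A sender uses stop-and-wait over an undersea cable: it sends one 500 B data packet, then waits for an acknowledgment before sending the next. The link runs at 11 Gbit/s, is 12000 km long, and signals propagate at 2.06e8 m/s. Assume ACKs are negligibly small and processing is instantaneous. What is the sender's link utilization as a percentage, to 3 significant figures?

0.000312 %

t_tx = L/R = 4000/11000000000 = 3.63636e-07 s.
t_prop = 12000000/206000000 = 0.0582524 s; RTT = 0.116505 s.
Cycle = t_tx + RTT = 0.116505 s.
Utilization = t_tx / cycle = 3.63636e-07/0.116505 = 0.000312 %.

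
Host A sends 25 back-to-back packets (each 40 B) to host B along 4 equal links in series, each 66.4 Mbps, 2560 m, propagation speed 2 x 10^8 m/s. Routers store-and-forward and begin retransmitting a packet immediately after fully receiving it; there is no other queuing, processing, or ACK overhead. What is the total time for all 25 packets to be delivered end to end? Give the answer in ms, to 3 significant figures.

0.186 ms

Per-hop transmission t_tx = L/R = 320/6.64e+07 = 0.00481928 ms.
Per-hop propagation t_prop = 2560/200000000 = 0.0128 ms.
Pipeline fill: first packet needs 4·t_tx to clear all hops; remaining 24 packets each add one t_tx.
Total = (4+25-1)·t_tx + 4·t_prop = 28·0.00481928 + 4·0.0128 = 0.186 ms.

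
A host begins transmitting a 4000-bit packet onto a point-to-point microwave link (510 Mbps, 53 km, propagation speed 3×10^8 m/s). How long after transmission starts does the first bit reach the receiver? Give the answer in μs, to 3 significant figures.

177 μs

First bit experiences only propagation delay: d/s = 53000/300000000 = 177 μs.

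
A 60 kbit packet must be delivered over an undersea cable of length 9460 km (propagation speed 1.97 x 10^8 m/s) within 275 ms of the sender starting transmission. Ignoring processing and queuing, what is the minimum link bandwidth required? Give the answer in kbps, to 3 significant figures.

264 kbps

Propagation delay = 9460000 / 197000000 = 48.0203 ms.
Transmission budget = 275 − 48.0203 = 226.98 ms.
R ≥ L / t_tx = 60000 bits / 0.22698 s = 264 kbps.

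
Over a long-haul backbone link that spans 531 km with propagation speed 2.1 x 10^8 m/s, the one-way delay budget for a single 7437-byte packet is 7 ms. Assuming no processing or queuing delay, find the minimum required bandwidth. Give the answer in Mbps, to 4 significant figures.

L = 59496 bits.
Propagation delay = 531000 / 210000000 = 2.52857 ms.
Transmission budget = 7 − 2.52857 = 4.47143 ms.
R ≥ L / t_tx = 59496 bits / 0.00447143 s = 13.31 Mbps.

13.31 Mbps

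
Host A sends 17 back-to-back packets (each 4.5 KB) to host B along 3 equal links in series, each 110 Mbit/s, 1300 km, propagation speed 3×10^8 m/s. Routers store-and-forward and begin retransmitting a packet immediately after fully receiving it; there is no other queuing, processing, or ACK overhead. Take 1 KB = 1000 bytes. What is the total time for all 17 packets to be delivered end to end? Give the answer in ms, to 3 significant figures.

19.2 ms

Per-hop transmission t_tx = L/R = 36000/110000000 = 0.327273 ms.
Per-hop propagation t_prop = 1300000/300000000 = 4.33333 ms.
Pipeline fill: first packet needs 3·t_tx to clear all hops; remaining 16 packets each add one t_tx.
Total = (3+17-1)·t_tx + 3·t_prop = 19·0.327273 + 3·4.33333 = 19.2 ms.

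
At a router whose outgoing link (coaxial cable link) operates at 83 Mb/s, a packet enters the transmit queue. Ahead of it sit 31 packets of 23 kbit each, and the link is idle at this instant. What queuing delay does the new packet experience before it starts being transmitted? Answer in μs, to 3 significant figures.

Each queued packet: L/R = 23000/83000000 = 277.108 μs.
31 queued → 8590.36 μs.
Queuing delay = 8590 μs.

8590 μs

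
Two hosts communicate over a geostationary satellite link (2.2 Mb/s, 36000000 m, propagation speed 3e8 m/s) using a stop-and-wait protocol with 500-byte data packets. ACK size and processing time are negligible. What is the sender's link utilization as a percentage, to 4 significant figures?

t_tx = L/R = 4000/2200000 = 0.00181818 s.
t_prop = 36000000/300000000 = 0.12 s; RTT = 0.24 s.
Cycle = t_tx + RTT = 0.241818 s.
Utilization = t_tx / cycle = 0.00181818/0.241818 = 0.7519 %.

0.7519 %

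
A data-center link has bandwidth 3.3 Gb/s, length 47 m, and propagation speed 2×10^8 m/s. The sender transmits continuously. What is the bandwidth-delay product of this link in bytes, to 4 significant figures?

96.94 bytes

Propagation delay = 47 / 200000000 = 2.35e-07 s.
BDP = R × t_prop = 3300000000 × 2.35e-07 = 775.5 bits.
In bytes: 775.5/8 = 96.94 bytes.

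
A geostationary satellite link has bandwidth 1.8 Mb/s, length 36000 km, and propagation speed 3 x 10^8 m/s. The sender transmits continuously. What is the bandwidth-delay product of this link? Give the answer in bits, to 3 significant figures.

Propagation delay = 36000000 / 300000000 = 0.12 s.
BDP = R × t_prop = 1800000 × 0.12 = 216000 bits.

216000 bits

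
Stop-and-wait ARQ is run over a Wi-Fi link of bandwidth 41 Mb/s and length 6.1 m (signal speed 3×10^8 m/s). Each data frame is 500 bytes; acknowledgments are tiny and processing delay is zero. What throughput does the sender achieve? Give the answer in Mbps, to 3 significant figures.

41.0 Mbps

t_tx = L/R = 4000/41000000 = 9.7561e-05 s.
t_prop = 6.1/300000000 = 2.03333e-08 s; RTT = 4.06667e-08 s.
Cycle = t_tx + RTT = 9.76016e-05 s.
Throughput = L / cycle = 4000 / 9.76016e-05 = 41.0 Mbps.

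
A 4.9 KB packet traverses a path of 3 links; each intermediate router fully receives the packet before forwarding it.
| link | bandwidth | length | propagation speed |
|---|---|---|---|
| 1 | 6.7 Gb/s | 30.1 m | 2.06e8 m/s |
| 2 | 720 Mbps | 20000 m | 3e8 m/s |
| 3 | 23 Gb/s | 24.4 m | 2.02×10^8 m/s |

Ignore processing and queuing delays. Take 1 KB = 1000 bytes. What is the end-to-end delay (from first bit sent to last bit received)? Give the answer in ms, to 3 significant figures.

0.129 ms

L = 39200 bits.
Transmission delays (L/R per hop): 0.00585075, 0.0544444, 0.00170435 ms; sum = 0.0619995 ms.
Propagation delays (d/s per hop): 0.000146117, 0.0666667, 0.000120792 ms; sum = 0.0669336 ms.
End-to-end = 0.129 ms.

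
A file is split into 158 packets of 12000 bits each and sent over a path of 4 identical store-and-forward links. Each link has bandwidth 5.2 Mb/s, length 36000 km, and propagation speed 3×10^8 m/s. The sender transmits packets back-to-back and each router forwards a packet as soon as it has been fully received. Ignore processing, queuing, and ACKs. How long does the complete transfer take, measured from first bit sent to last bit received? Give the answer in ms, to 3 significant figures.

852 ms

Per-hop transmission t_tx = L/R = 12000/5200000 = 2.30769 ms.
Per-hop propagation t_prop = 36000000/300000000 = 120 ms.
Pipeline fill: first packet needs 4·t_tx to clear all hops; remaining 157 packets each add one t_tx.
Total = (4+158-1)·t_tx + 4·t_prop = 161·2.30769 + 4·120 = 852 ms.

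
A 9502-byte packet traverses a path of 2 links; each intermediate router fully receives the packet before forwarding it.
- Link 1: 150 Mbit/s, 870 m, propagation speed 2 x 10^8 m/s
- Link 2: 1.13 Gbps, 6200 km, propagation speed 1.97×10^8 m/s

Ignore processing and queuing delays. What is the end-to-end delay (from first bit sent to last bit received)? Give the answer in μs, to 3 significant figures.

32100 μs

L = 9502 × 8 = 76016 bits.
Transmission delays (L/R per hop): 506.773, 67.2708 μs; sum = 574.044 μs.
Propagation delays (d/s per hop): 4.35, 31472.1 μs; sum = 31476.4 μs.
End-to-end = 32100 μs.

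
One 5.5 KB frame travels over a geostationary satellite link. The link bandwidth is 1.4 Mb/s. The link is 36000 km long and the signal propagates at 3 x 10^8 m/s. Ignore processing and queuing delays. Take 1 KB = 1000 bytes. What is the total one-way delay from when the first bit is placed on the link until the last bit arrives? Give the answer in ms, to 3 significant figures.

151 ms

L = 44000 bits.
Transmission delay = L/R = 44000 / 1400000 = 31.4286 ms.
Propagation delay = d/s = 36000000 m / 300000000 m/s = 120 ms.
Total = 151 ms.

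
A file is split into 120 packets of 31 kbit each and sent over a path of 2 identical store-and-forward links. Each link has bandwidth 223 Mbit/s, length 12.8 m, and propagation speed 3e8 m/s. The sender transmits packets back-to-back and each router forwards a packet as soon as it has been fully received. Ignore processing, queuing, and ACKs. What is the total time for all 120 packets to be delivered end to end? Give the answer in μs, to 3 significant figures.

16800 μs

Per-hop transmission t_tx = L/R = 31000/223000000 = 139.013 μs.
Per-hop propagation t_prop = 12.8/300000000 = 0.0426667 μs.
Pipeline fill: first packet needs 2·t_tx to clear all hops; remaining 119 packets each add one t_tx.
Total = (2+120-1)·t_tx + 2·t_prop = 121·139.013 + 2·0.0426667 = 16800 μs.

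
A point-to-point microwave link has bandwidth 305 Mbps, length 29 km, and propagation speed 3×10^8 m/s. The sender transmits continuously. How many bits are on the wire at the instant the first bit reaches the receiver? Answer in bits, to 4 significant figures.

Propagation delay = 29000 / 300000000 = 9.66667e-05 s.
BDP = R × t_prop = 305000000 × 9.66667e-05 = 29483.3 bits.

29480 bits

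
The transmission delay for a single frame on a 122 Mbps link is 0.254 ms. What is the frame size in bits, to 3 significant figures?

31000 bits

L = R × t_tx = 122000000 b/s × 0.000254 s = 30988 bits.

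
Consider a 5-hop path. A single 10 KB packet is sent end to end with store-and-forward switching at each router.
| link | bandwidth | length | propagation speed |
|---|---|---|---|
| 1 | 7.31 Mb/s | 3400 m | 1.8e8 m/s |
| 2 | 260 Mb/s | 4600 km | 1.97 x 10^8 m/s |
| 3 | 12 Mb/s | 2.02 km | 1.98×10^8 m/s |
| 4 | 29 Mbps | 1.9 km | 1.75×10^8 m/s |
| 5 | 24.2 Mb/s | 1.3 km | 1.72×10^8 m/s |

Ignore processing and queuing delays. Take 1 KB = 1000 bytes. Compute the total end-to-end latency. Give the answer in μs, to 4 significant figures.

47380 μs

L = 80000 bits.
Transmission delays (L/R per hop): 10943.9, 307.692, 6666.67, 2758.62, 3305.79 μs; sum = 23982.7 μs.
Propagation delays (d/s per hop): 18.8889, 23350.3, 10.202, 10.8571, 7.55814 μs; sum = 23397.8 μs.
End-to-end = 47380 μs.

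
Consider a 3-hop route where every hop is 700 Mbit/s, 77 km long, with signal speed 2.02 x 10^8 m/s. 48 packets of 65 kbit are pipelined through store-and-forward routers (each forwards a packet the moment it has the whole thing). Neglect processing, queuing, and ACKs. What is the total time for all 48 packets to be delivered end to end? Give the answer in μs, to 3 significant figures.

5790 μs

Per-hop transmission t_tx = L/R = 65000/700000000 = 92.8571 μs.
Per-hop propagation t_prop = 77000/202000000 = 381.188 μs.
Pipeline fill: first packet needs 3·t_tx to clear all hops; remaining 47 packets each add one t_tx.
Total = (3+48-1)·t_tx + 3·t_prop = 50·92.8571 + 3·381.188 = 5790 μs.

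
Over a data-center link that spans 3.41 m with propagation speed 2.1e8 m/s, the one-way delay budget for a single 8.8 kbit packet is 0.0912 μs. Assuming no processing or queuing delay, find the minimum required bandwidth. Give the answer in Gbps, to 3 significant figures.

117 Gbps

Propagation delay = 3.41 / 210000000 = 0.0162381 μs.
Transmission budget = 0.0912 − 0.0162381 = 0.0749619 μs.
R ≥ L / t_tx = 8800 bits / 7.49619e-08 s = 117 Gbps.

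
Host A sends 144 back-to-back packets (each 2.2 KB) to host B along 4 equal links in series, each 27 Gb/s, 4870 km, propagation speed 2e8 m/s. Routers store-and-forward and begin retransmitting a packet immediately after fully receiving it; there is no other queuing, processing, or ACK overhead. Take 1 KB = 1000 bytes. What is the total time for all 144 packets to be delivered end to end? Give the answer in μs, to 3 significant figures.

97500 μs

Per-hop transmission t_tx = L/R = 17600/27000000000 = 0.651852 μs.
Per-hop propagation t_prop = 4870000/200000000 = 24350 μs.
Pipeline fill: first packet needs 4·t_tx to clear all hops; remaining 143 packets each add one t_tx.
Total = (4+144-1)·t_tx + 4·t_prop = 147·0.651852 + 4·24350 = 97500 μs.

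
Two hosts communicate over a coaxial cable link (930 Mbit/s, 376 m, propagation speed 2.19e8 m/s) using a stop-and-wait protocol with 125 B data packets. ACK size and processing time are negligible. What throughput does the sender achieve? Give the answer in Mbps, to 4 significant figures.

t_tx = L/R = 1000/930000000 = 1.07527e-06 s.
t_prop = 376/219000000 = 1.71689e-06 s; RTT = 3.43379e-06 s.
Cycle = t_tx + RTT = 4.50906e-06 s.
Throughput = L / cycle = 1000 / 4.50906e-06 = 221.8 Mbps.

221.8 Mbps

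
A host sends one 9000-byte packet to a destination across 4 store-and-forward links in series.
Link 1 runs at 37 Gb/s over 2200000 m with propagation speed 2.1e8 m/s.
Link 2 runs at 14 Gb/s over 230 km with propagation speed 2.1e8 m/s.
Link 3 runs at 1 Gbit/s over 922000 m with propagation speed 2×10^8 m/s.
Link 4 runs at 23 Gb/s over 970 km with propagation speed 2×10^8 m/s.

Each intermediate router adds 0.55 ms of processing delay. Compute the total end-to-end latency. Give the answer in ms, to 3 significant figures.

L = 9000 × 8 = 72000 bits.
Transmission delays (L/R per hop): 0.00194595, 0.00514286, 0.072, 0.00313043 ms; sum = 0.0822192 ms.
Propagation delays (d/s per hop): 10.4762, 1.09524, 4.61, 4.85 ms; sum = 21.0314 ms.
Processing at 3 router(s): 3 × 0.55 ms = 1.65 ms.
End-to-end = 22.8 ms.

22.8 ms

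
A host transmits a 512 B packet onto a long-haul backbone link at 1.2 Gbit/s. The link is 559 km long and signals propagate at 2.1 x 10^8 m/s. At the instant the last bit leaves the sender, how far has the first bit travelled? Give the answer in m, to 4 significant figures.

716.8 m

t_tx = L/R = 4096/1200000000 = 3.41333e-06 s.
Distance = s × t_tx = 210000000 × 3.41333e-06 = 716.8 m.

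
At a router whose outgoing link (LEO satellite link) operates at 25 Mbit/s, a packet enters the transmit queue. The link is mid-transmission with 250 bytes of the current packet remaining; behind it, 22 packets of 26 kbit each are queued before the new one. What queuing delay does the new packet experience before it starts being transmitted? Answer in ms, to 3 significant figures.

Each queued packet: L/R = 26000/25000000 = 1.04 ms.
22 queued → 22.88 ms.
Plus remaining 2000 bits of current packet: 0.08 ms.
Queuing delay = 23.0 ms.

23.0 ms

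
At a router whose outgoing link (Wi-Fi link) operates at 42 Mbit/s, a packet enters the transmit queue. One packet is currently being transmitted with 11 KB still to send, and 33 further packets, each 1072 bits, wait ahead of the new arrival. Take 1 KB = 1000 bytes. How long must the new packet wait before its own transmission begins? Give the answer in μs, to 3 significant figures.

2940 μs

Each queued packet: L/R = 1072/42000000 = 25.5238 μs.
33 queued → 842.286 μs.
Plus remaining 88000 bits of current packet: 2095.24 μs.
Queuing delay = 2940 μs.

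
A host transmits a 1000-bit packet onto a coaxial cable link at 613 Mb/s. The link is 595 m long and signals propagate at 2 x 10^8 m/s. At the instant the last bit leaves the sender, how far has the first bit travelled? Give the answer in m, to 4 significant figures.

326.3 m

t_tx = L/R = 1000/613000000 = 1.63132e-06 s.
Distance = s × t_tx = 200000000 × 1.63132e-06 = 326.3 m.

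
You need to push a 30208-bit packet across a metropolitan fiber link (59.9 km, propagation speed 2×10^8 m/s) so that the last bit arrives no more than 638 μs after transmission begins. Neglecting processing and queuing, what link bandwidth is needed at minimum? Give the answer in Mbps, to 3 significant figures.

Propagation delay = 59900 / 200000000 = 299.5 μs.
Transmission budget = 638 − 299.5 = 338.5 μs.
R ≥ L / t_tx = 30208 bits / 0.0003385 s = 89.2 Mbps.

89.2 Mbps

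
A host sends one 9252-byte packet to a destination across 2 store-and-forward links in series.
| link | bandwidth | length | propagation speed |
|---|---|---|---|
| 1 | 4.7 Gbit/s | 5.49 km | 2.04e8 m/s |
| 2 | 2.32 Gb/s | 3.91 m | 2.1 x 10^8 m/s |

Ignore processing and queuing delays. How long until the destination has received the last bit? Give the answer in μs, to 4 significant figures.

74.58 μs

L = 9252 × 8 = 74016 bits.
Transmission delays (L/R per hop): 15.7481, 31.9034 μs; sum = 47.6515 μs.
Propagation delays (d/s per hop): 26.9118, 0.018619 μs; sum = 26.9304 μs.
End-to-end = 74.58 μs.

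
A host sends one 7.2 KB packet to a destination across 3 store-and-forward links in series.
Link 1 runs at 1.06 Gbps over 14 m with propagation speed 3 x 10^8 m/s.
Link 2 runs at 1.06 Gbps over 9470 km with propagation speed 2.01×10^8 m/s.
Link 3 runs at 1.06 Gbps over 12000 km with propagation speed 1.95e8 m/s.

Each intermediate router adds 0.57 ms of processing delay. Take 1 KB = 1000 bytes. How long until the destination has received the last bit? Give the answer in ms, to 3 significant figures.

L = 57600 bits.
Transmission delay per hop = L/R = 57600/1060000000 = 0.0543396 ms; 3 hops → 0.163019 ms.
Propagation delays (d/s per hop): 4.66667e-05, 47.1144, 61.5385 ms; sum = 108.653 ms.
Processing at 2 router(s): 2 × 0.57 ms = 1.14 ms.
End-to-end = 110 ms.

110 ms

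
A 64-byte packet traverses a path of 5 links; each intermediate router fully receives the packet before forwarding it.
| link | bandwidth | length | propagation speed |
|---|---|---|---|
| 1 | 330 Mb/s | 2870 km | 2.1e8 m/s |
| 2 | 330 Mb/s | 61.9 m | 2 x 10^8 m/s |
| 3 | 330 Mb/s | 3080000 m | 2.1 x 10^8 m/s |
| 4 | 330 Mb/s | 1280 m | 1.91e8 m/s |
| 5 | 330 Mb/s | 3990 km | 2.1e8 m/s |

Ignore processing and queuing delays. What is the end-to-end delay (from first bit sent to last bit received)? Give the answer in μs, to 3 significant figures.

47300 μs

L = 64 × 8 = 512 bits.
Transmission delay per hop = L/R = 512/330000000 = 1.55152 μs; 5 hops → 7.75758 μs.
Propagation delays (d/s per hop): 13666.7, 0.3095, 14666.7, 6.70157, 19000 μs; sum = 47340.3 μs.
End-to-end = 47300 μs.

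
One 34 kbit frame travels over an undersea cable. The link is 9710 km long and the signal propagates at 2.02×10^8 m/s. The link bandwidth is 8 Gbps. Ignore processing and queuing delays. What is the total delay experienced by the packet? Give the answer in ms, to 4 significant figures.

48.07 ms

L = 34000 bits.
Transmission delay = L/R = 34000 / 8000000000 = 0.00425 ms.
Propagation delay = d/s = 9710000 m / 202000000 m/s = 48.0693 ms.
Total = 48.07 ms.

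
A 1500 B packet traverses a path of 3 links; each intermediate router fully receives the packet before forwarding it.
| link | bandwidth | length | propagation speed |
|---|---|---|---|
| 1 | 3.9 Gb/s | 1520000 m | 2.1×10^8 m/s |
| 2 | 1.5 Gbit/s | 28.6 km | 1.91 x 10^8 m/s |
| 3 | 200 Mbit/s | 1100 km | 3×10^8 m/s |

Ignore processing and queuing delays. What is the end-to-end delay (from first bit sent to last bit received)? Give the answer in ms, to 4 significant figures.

11.13 ms

L = 1500 × 8 = 12000 bits.
Transmission delays (L/R per hop): 0.00307692, 0.008, 0.06 ms; sum = 0.0710769 ms.
Propagation delays (d/s per hop): 7.2381, 0.149738, 3.66667 ms; sum = 11.0545 ms.
End-to-end = 11.13 ms.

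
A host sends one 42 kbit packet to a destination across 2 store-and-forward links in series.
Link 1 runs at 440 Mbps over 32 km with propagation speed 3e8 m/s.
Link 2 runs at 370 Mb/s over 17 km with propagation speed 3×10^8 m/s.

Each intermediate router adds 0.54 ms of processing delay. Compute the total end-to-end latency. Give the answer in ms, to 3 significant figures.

L = 42000 bits.
Transmission delays (L/R per hop): 0.0954545, 0.113514 ms; sum = 0.208968 ms.
Propagation delays (d/s per hop): 0.106667, 0.0566667 ms; sum = 0.163333 ms.
Processing at 1 router(s): 1 × 0.54 ms = 0.54 ms.
End-to-end = 0.912 ms.

0.912 ms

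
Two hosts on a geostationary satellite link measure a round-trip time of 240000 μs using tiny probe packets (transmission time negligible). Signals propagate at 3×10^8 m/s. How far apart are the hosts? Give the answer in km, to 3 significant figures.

36000 km

One-way propagation = RTT/2 = 120000 μs.
d = s × t = 300000000 × 0.12 = 36000 km.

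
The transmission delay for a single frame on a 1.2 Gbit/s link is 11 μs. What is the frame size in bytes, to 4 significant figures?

L = R × t_tx = 1200000000 b/s × 1.1e-05 s = 13200 bits.
In bytes: 13200 / 8 = 1650 bytes.

1650 bytes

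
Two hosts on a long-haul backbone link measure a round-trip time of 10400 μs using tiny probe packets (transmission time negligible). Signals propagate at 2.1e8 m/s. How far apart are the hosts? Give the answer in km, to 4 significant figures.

One-way propagation = RTT/2 = 5200 μs.
d = s × t = 210000000 × 0.0052 = 1092 km.

1092 km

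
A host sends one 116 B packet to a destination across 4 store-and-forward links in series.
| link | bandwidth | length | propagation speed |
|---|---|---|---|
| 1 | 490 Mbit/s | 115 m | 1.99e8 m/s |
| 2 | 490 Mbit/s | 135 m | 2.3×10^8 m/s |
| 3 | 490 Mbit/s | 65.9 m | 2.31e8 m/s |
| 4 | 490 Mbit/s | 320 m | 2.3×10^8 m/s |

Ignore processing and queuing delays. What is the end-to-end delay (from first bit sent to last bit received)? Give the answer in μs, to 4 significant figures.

L = 116 × 8 = 928 bits.
Transmission delay per hop = L/R = 928/490000000 = 1.89388 μs; 4 hops → 7.57551 μs.
Propagation delays (d/s per hop): 0.577889, 0.586957, 0.285281, 1.3913 μs; sum = 2.84143 μs.
End-to-end = 10.42 μs.

10.42 μs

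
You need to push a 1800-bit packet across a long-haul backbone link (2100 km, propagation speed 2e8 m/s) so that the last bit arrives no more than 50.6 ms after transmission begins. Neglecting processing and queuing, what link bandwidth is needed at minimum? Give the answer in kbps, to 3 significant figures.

44.9 kbps

Propagation delay = 2100000 / 200000000 = 10.5 ms.
Transmission budget = 50.6 − 10.5 = 40.1 ms.
R ≥ L / t_tx = 1800 bits / 0.0401 s = 44.9 kbps.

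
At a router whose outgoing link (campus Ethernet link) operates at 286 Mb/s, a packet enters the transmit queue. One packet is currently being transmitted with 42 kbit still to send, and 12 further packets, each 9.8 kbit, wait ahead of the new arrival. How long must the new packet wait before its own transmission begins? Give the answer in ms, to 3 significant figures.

Each queued packet: L/R = 9800/286000000 = 0.0342657 ms.
12 queued → 0.411189 ms.
Plus remaining 42000 bits of current packet: 0.146853 ms.
Queuing delay = 0.558 ms.

0.558 ms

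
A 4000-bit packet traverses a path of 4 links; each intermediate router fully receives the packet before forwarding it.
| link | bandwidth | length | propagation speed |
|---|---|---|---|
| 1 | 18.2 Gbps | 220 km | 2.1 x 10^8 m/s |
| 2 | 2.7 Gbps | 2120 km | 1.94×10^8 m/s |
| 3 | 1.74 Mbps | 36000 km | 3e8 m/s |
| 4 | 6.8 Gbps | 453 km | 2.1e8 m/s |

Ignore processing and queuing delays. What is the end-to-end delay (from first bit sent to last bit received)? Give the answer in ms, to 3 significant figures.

136 ms

Transmission delays (L/R per hop): 0.00021978, 0.00148148, 2.29885, 0.000588235 ms; sum = 2.30114 ms.
Propagation delays (d/s per hop): 1.04762, 10.9278, 120, 2.15714 ms; sum = 134.133 ms.
End-to-end = 136 ms.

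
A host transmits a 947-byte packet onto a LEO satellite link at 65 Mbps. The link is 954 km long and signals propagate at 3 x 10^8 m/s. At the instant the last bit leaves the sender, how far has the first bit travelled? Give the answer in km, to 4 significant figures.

t_tx = L/R = 7576/65000000 = 0.000116554 s.
Distance = s × t_tx = 300000000 × 0.000116554 = 34.97 km.

34.97 km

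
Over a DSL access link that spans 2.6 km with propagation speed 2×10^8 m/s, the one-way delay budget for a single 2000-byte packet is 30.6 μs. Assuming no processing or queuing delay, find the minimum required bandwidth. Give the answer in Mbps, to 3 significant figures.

909 Mbps

L = 16000 bits.
Propagation delay = 2600 / 200000000 = 13 μs.
Transmission budget = 30.6 − 13 = 17.6 μs.
R ≥ L / t_tx = 16000 bits / 1.76e-05 s = 909 Mbps.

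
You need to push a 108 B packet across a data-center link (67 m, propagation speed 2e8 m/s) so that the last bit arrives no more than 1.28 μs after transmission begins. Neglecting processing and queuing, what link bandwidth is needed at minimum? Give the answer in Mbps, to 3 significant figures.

L = 864 bits.
Propagation delay = 67 / 200000000 = 0.335 μs.
Transmission budget = 1.28 − 0.335 = 0.945 μs.
R ≥ L / t_tx = 864 bits / 9.45e-07 s = 914 Mbps.

914 Mbps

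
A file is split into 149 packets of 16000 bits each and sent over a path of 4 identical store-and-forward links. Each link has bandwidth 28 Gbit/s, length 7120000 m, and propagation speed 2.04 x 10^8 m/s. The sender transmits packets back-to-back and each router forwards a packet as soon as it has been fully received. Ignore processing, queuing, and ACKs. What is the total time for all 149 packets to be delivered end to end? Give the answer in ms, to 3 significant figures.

140 ms

Per-hop transmission t_tx = L/R = 16000/28000000000 = 0.000571429 ms.
Per-hop propagation t_prop = 7120000/204000000 = 34.902 ms.
Pipeline fill: first packet needs 4·t_tx to clear all hops; remaining 148 packets each add one t_tx.
Total = (4+149-1)·t_tx + 4·t_prop = 152·0.000571429 + 4·34.902 = 140 ms.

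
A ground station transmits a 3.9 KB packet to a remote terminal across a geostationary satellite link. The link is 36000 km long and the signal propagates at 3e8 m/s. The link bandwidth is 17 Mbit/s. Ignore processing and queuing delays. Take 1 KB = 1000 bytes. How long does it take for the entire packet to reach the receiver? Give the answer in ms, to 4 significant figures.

121.8 ms

L = 31200 bits.
Transmission delay = L/R = 31200 / 17000000 = 1.83529 ms.
Propagation delay = d/s = 36000000 m / 300000000 m/s = 120 ms.
Total = 121.8 ms.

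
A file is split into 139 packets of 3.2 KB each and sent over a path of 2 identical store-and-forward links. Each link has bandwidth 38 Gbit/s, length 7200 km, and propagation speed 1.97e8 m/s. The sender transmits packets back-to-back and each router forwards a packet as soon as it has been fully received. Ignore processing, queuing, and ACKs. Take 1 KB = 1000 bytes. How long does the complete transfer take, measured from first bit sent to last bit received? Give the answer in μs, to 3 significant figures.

Per-hop transmission t_tx = L/R = 25600/38000000000 = 0.673684 μs.
Per-hop propagation t_prop = 7200000/197000000 = 36548.2 μs.
Pipeline fill: first packet needs 2·t_tx to clear all hops; remaining 138 packets each add one t_tx.
Total = (2+139-1)·t_tx + 2·t_prop = 140·0.673684 + 2·36548.2 = 73200 μs.

73200 μs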